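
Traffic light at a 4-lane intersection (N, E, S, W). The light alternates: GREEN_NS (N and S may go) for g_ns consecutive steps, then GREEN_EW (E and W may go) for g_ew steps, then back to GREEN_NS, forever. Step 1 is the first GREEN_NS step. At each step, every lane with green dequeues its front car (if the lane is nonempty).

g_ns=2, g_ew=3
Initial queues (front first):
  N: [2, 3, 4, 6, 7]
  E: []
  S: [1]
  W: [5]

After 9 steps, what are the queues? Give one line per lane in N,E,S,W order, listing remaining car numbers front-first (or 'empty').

Step 1 [NS]: N:car2-GO,E:wait,S:car1-GO,W:wait | queues: N=4 E=0 S=0 W=1
Step 2 [NS]: N:car3-GO,E:wait,S:empty,W:wait | queues: N=3 E=0 S=0 W=1
Step 3 [EW]: N:wait,E:empty,S:wait,W:car5-GO | queues: N=3 E=0 S=0 W=0
Step 4 [EW]: N:wait,E:empty,S:wait,W:empty | queues: N=3 E=0 S=0 W=0
Step 5 [EW]: N:wait,E:empty,S:wait,W:empty | queues: N=3 E=0 S=0 W=0
Step 6 [NS]: N:car4-GO,E:wait,S:empty,W:wait | queues: N=2 E=0 S=0 W=0
Step 7 [NS]: N:car6-GO,E:wait,S:empty,W:wait | queues: N=1 E=0 S=0 W=0
Step 8 [EW]: N:wait,E:empty,S:wait,W:empty | queues: N=1 E=0 S=0 W=0
Step 9 [EW]: N:wait,E:empty,S:wait,W:empty | queues: N=1 E=0 S=0 W=0

N: 7
E: empty
S: empty
W: empty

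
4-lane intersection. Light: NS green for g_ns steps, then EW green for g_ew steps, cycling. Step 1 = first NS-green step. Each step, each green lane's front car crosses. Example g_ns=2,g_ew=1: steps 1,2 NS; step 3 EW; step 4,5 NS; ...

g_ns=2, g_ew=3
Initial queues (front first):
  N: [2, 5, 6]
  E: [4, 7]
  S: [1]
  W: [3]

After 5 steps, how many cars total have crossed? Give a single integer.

Answer: 6

Derivation:
Step 1 [NS]: N:car2-GO,E:wait,S:car1-GO,W:wait | queues: N=2 E=2 S=0 W=1
Step 2 [NS]: N:car5-GO,E:wait,S:empty,W:wait | queues: N=1 E=2 S=0 W=1
Step 3 [EW]: N:wait,E:car4-GO,S:wait,W:car3-GO | queues: N=1 E=1 S=0 W=0
Step 4 [EW]: N:wait,E:car7-GO,S:wait,W:empty | queues: N=1 E=0 S=0 W=0
Step 5 [EW]: N:wait,E:empty,S:wait,W:empty | queues: N=1 E=0 S=0 W=0
Cars crossed by step 5: 6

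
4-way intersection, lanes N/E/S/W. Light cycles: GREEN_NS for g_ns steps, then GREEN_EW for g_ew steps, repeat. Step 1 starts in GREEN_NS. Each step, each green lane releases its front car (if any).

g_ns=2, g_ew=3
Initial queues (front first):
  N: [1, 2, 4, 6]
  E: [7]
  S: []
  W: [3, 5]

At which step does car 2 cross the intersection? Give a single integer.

Step 1 [NS]: N:car1-GO,E:wait,S:empty,W:wait | queues: N=3 E=1 S=0 W=2
Step 2 [NS]: N:car2-GO,E:wait,S:empty,W:wait | queues: N=2 E=1 S=0 W=2
Step 3 [EW]: N:wait,E:car7-GO,S:wait,W:car3-GO | queues: N=2 E=0 S=0 W=1
Step 4 [EW]: N:wait,E:empty,S:wait,W:car5-GO | queues: N=2 E=0 S=0 W=0
Step 5 [EW]: N:wait,E:empty,S:wait,W:empty | queues: N=2 E=0 S=0 W=0
Step 6 [NS]: N:car4-GO,E:wait,S:empty,W:wait | queues: N=1 E=0 S=0 W=0
Step 7 [NS]: N:car6-GO,E:wait,S:empty,W:wait | queues: N=0 E=0 S=0 W=0
Car 2 crosses at step 2

2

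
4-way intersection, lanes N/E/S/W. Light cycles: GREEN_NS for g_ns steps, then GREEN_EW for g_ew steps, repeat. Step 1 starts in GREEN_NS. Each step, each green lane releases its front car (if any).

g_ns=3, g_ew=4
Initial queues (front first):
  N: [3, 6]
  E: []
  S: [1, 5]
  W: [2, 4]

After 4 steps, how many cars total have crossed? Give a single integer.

Answer: 5

Derivation:
Step 1 [NS]: N:car3-GO,E:wait,S:car1-GO,W:wait | queues: N=1 E=0 S=1 W=2
Step 2 [NS]: N:car6-GO,E:wait,S:car5-GO,W:wait | queues: N=0 E=0 S=0 W=2
Step 3 [NS]: N:empty,E:wait,S:empty,W:wait | queues: N=0 E=0 S=0 W=2
Step 4 [EW]: N:wait,E:empty,S:wait,W:car2-GO | queues: N=0 E=0 S=0 W=1
Cars crossed by step 4: 5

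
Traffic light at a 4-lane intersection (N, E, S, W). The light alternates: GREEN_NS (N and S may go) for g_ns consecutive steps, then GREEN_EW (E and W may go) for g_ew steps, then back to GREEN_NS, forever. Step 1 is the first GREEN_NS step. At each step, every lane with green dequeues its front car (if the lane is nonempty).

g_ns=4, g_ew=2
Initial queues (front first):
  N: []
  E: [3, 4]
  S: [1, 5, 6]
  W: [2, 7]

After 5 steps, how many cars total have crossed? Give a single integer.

Answer: 5

Derivation:
Step 1 [NS]: N:empty,E:wait,S:car1-GO,W:wait | queues: N=0 E=2 S=2 W=2
Step 2 [NS]: N:empty,E:wait,S:car5-GO,W:wait | queues: N=0 E=2 S=1 W=2
Step 3 [NS]: N:empty,E:wait,S:car6-GO,W:wait | queues: N=0 E=2 S=0 W=2
Step 4 [NS]: N:empty,E:wait,S:empty,W:wait | queues: N=0 E=2 S=0 W=2
Step 5 [EW]: N:wait,E:car3-GO,S:wait,W:car2-GO | queues: N=0 E=1 S=0 W=1
Cars crossed by step 5: 5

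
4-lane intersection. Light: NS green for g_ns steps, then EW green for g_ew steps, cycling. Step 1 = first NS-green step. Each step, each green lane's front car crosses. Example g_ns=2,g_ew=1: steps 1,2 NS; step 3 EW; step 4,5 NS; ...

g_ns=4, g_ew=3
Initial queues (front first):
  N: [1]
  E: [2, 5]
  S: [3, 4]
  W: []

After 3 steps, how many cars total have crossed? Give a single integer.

Answer: 3

Derivation:
Step 1 [NS]: N:car1-GO,E:wait,S:car3-GO,W:wait | queues: N=0 E=2 S=1 W=0
Step 2 [NS]: N:empty,E:wait,S:car4-GO,W:wait | queues: N=0 E=2 S=0 W=0
Step 3 [NS]: N:empty,E:wait,S:empty,W:wait | queues: N=0 E=2 S=0 W=0
Cars crossed by step 3: 3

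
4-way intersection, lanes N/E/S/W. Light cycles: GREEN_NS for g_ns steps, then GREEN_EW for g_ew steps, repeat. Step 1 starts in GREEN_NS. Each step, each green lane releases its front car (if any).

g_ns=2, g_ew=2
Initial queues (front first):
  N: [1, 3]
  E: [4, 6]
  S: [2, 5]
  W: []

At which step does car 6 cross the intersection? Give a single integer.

Step 1 [NS]: N:car1-GO,E:wait,S:car2-GO,W:wait | queues: N=1 E=2 S=1 W=0
Step 2 [NS]: N:car3-GO,E:wait,S:car5-GO,W:wait | queues: N=0 E=2 S=0 W=0
Step 3 [EW]: N:wait,E:car4-GO,S:wait,W:empty | queues: N=0 E=1 S=0 W=0
Step 4 [EW]: N:wait,E:car6-GO,S:wait,W:empty | queues: N=0 E=0 S=0 W=0
Car 6 crosses at step 4

4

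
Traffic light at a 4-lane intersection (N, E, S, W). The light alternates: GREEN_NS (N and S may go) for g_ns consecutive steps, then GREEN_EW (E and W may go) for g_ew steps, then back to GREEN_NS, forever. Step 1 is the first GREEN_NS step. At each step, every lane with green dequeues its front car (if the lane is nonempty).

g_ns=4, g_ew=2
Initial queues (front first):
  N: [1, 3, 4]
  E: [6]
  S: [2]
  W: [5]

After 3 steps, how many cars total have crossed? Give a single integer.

Step 1 [NS]: N:car1-GO,E:wait,S:car2-GO,W:wait | queues: N=2 E=1 S=0 W=1
Step 2 [NS]: N:car3-GO,E:wait,S:empty,W:wait | queues: N=1 E=1 S=0 W=1
Step 3 [NS]: N:car4-GO,E:wait,S:empty,W:wait | queues: N=0 E=1 S=0 W=1
Cars crossed by step 3: 4

Answer: 4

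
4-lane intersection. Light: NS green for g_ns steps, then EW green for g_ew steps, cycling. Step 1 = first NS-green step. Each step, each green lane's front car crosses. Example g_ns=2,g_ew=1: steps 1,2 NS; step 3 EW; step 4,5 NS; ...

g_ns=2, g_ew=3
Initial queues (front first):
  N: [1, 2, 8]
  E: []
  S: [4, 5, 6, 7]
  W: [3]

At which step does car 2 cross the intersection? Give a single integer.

Step 1 [NS]: N:car1-GO,E:wait,S:car4-GO,W:wait | queues: N=2 E=0 S=3 W=1
Step 2 [NS]: N:car2-GO,E:wait,S:car5-GO,W:wait | queues: N=1 E=0 S=2 W=1
Step 3 [EW]: N:wait,E:empty,S:wait,W:car3-GO | queues: N=1 E=0 S=2 W=0
Step 4 [EW]: N:wait,E:empty,S:wait,W:empty | queues: N=1 E=0 S=2 W=0
Step 5 [EW]: N:wait,E:empty,S:wait,W:empty | queues: N=1 E=0 S=2 W=0
Step 6 [NS]: N:car8-GO,E:wait,S:car6-GO,W:wait | queues: N=0 E=0 S=1 W=0
Step 7 [NS]: N:empty,E:wait,S:car7-GO,W:wait | queues: N=0 E=0 S=0 W=0
Car 2 crosses at step 2

2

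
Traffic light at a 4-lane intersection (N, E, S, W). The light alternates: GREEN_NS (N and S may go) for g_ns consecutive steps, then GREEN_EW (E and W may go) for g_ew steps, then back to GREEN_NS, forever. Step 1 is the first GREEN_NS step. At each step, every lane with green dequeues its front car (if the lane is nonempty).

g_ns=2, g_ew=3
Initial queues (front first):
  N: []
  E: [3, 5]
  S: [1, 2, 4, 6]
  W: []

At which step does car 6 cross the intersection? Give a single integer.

Step 1 [NS]: N:empty,E:wait,S:car1-GO,W:wait | queues: N=0 E=2 S=3 W=0
Step 2 [NS]: N:empty,E:wait,S:car2-GO,W:wait | queues: N=0 E=2 S=2 W=0
Step 3 [EW]: N:wait,E:car3-GO,S:wait,W:empty | queues: N=0 E=1 S=2 W=0
Step 4 [EW]: N:wait,E:car5-GO,S:wait,W:empty | queues: N=0 E=0 S=2 W=0
Step 5 [EW]: N:wait,E:empty,S:wait,W:empty | queues: N=0 E=0 S=2 W=0
Step 6 [NS]: N:empty,E:wait,S:car4-GO,W:wait | queues: N=0 E=0 S=1 W=0
Step 7 [NS]: N:empty,E:wait,S:car6-GO,W:wait | queues: N=0 E=0 S=0 W=0
Car 6 crosses at step 7

7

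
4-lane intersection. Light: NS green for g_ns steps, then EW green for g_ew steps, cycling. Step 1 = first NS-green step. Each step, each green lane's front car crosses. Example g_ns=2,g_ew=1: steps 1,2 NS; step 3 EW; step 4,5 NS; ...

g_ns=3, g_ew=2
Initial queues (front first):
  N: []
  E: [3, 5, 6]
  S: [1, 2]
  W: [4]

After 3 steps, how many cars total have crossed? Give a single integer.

Answer: 2

Derivation:
Step 1 [NS]: N:empty,E:wait,S:car1-GO,W:wait | queues: N=0 E=3 S=1 W=1
Step 2 [NS]: N:empty,E:wait,S:car2-GO,W:wait | queues: N=0 E=3 S=0 W=1
Step 3 [NS]: N:empty,E:wait,S:empty,W:wait | queues: N=0 E=3 S=0 W=1
Cars crossed by step 3: 2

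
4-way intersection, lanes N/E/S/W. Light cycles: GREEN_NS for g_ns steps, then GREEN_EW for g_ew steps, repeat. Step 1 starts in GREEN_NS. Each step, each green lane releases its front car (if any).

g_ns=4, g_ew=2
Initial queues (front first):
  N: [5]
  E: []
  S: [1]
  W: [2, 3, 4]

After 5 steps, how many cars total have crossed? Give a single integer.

Step 1 [NS]: N:car5-GO,E:wait,S:car1-GO,W:wait | queues: N=0 E=0 S=0 W=3
Step 2 [NS]: N:empty,E:wait,S:empty,W:wait | queues: N=0 E=0 S=0 W=3
Step 3 [NS]: N:empty,E:wait,S:empty,W:wait | queues: N=0 E=0 S=0 W=3
Step 4 [NS]: N:empty,E:wait,S:empty,W:wait | queues: N=0 E=0 S=0 W=3
Step 5 [EW]: N:wait,E:empty,S:wait,W:car2-GO | queues: N=0 E=0 S=0 W=2
Cars crossed by step 5: 3

Answer: 3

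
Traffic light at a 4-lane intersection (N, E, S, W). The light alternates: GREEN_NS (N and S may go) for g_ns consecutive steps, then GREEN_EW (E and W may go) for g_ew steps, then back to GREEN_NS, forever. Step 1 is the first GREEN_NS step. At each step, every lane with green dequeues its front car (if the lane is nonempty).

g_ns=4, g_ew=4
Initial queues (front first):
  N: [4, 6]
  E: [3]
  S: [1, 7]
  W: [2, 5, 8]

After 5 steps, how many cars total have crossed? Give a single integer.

Answer: 6

Derivation:
Step 1 [NS]: N:car4-GO,E:wait,S:car1-GO,W:wait | queues: N=1 E=1 S=1 W=3
Step 2 [NS]: N:car6-GO,E:wait,S:car7-GO,W:wait | queues: N=0 E=1 S=0 W=3
Step 3 [NS]: N:empty,E:wait,S:empty,W:wait | queues: N=0 E=1 S=0 W=3
Step 4 [NS]: N:empty,E:wait,S:empty,W:wait | queues: N=0 E=1 S=0 W=3
Step 5 [EW]: N:wait,E:car3-GO,S:wait,W:car2-GO | queues: N=0 E=0 S=0 W=2
Cars crossed by step 5: 6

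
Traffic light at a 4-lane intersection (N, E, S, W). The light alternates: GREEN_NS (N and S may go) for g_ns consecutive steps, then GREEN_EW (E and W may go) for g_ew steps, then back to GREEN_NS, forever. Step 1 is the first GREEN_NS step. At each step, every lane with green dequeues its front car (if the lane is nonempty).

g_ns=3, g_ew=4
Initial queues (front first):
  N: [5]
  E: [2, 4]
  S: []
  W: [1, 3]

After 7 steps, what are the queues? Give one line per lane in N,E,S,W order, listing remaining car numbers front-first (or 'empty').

Step 1 [NS]: N:car5-GO,E:wait,S:empty,W:wait | queues: N=0 E=2 S=0 W=2
Step 2 [NS]: N:empty,E:wait,S:empty,W:wait | queues: N=0 E=2 S=0 W=2
Step 3 [NS]: N:empty,E:wait,S:empty,W:wait | queues: N=0 E=2 S=0 W=2
Step 4 [EW]: N:wait,E:car2-GO,S:wait,W:car1-GO | queues: N=0 E=1 S=0 W=1
Step 5 [EW]: N:wait,E:car4-GO,S:wait,W:car3-GO | queues: N=0 E=0 S=0 W=0

N: empty
E: empty
S: empty
W: empty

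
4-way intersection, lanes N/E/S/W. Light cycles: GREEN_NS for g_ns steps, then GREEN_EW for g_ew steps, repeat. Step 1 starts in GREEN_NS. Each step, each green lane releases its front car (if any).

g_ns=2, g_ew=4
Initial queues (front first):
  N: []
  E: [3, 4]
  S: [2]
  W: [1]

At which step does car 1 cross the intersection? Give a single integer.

Step 1 [NS]: N:empty,E:wait,S:car2-GO,W:wait | queues: N=0 E=2 S=0 W=1
Step 2 [NS]: N:empty,E:wait,S:empty,W:wait | queues: N=0 E=2 S=0 W=1
Step 3 [EW]: N:wait,E:car3-GO,S:wait,W:car1-GO | queues: N=0 E=1 S=0 W=0
Step 4 [EW]: N:wait,E:car4-GO,S:wait,W:empty | queues: N=0 E=0 S=0 W=0
Car 1 crosses at step 3

3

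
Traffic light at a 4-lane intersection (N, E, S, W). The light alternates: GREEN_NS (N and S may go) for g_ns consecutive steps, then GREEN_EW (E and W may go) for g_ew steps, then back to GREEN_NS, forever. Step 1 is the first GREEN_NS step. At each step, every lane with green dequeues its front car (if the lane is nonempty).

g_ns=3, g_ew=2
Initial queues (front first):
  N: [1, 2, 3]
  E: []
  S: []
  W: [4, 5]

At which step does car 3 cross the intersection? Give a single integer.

Step 1 [NS]: N:car1-GO,E:wait,S:empty,W:wait | queues: N=2 E=0 S=0 W=2
Step 2 [NS]: N:car2-GO,E:wait,S:empty,W:wait | queues: N=1 E=0 S=0 W=2
Step 3 [NS]: N:car3-GO,E:wait,S:empty,W:wait | queues: N=0 E=0 S=0 W=2
Step 4 [EW]: N:wait,E:empty,S:wait,W:car4-GO | queues: N=0 E=0 S=0 W=1
Step 5 [EW]: N:wait,E:empty,S:wait,W:car5-GO | queues: N=0 E=0 S=0 W=0
Car 3 crosses at step 3

3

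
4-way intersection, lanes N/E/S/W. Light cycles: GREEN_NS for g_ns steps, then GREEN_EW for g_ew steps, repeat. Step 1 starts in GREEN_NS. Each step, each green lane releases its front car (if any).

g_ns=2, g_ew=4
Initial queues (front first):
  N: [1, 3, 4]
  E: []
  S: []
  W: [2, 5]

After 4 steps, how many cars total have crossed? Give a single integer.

Answer: 4

Derivation:
Step 1 [NS]: N:car1-GO,E:wait,S:empty,W:wait | queues: N=2 E=0 S=0 W=2
Step 2 [NS]: N:car3-GO,E:wait,S:empty,W:wait | queues: N=1 E=0 S=0 W=2
Step 3 [EW]: N:wait,E:empty,S:wait,W:car2-GO | queues: N=1 E=0 S=0 W=1
Step 4 [EW]: N:wait,E:empty,S:wait,W:car5-GO | queues: N=1 E=0 S=0 W=0
Cars crossed by step 4: 4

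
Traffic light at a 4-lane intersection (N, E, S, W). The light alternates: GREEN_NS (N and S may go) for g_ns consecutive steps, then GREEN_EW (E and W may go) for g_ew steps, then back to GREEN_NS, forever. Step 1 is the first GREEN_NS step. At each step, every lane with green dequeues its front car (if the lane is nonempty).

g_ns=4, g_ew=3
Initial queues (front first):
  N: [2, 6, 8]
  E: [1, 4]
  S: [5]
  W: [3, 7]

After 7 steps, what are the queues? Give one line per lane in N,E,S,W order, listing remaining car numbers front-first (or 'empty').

Step 1 [NS]: N:car2-GO,E:wait,S:car5-GO,W:wait | queues: N=2 E=2 S=0 W=2
Step 2 [NS]: N:car6-GO,E:wait,S:empty,W:wait | queues: N=1 E=2 S=0 W=2
Step 3 [NS]: N:car8-GO,E:wait,S:empty,W:wait | queues: N=0 E=2 S=0 W=2
Step 4 [NS]: N:empty,E:wait,S:empty,W:wait | queues: N=0 E=2 S=0 W=2
Step 5 [EW]: N:wait,E:car1-GO,S:wait,W:car3-GO | queues: N=0 E=1 S=0 W=1
Step 6 [EW]: N:wait,E:car4-GO,S:wait,W:car7-GO | queues: N=0 E=0 S=0 W=0

N: empty
E: empty
S: empty
W: empty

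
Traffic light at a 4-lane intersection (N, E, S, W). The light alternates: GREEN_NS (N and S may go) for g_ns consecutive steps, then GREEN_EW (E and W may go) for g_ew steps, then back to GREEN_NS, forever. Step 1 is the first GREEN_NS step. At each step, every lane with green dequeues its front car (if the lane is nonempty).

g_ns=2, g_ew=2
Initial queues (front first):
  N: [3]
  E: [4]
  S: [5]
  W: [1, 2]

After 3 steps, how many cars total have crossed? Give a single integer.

Step 1 [NS]: N:car3-GO,E:wait,S:car5-GO,W:wait | queues: N=0 E=1 S=0 W=2
Step 2 [NS]: N:empty,E:wait,S:empty,W:wait | queues: N=0 E=1 S=0 W=2
Step 3 [EW]: N:wait,E:car4-GO,S:wait,W:car1-GO | queues: N=0 E=0 S=0 W=1
Cars crossed by step 3: 4

Answer: 4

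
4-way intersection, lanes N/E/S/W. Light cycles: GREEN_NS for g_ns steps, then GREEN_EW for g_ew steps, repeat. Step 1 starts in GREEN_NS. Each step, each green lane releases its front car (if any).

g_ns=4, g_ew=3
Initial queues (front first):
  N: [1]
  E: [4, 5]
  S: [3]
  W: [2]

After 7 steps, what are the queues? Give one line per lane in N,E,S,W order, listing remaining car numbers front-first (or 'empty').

Step 1 [NS]: N:car1-GO,E:wait,S:car3-GO,W:wait | queues: N=0 E=2 S=0 W=1
Step 2 [NS]: N:empty,E:wait,S:empty,W:wait | queues: N=0 E=2 S=0 W=1
Step 3 [NS]: N:empty,E:wait,S:empty,W:wait | queues: N=0 E=2 S=0 W=1
Step 4 [NS]: N:empty,E:wait,S:empty,W:wait | queues: N=0 E=2 S=0 W=1
Step 5 [EW]: N:wait,E:car4-GO,S:wait,W:car2-GO | queues: N=0 E=1 S=0 W=0
Step 6 [EW]: N:wait,E:car5-GO,S:wait,W:empty | queues: N=0 E=0 S=0 W=0

N: empty
E: empty
S: empty
W: empty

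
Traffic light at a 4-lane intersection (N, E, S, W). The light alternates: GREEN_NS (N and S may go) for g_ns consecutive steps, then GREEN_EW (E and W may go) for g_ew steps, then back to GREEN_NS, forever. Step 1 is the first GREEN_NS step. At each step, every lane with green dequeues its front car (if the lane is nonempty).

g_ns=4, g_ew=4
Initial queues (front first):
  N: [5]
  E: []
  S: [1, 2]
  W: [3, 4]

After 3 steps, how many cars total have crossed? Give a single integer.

Answer: 3

Derivation:
Step 1 [NS]: N:car5-GO,E:wait,S:car1-GO,W:wait | queues: N=0 E=0 S=1 W=2
Step 2 [NS]: N:empty,E:wait,S:car2-GO,W:wait | queues: N=0 E=0 S=0 W=2
Step 3 [NS]: N:empty,E:wait,S:empty,W:wait | queues: N=0 E=0 S=0 W=2
Cars crossed by step 3: 3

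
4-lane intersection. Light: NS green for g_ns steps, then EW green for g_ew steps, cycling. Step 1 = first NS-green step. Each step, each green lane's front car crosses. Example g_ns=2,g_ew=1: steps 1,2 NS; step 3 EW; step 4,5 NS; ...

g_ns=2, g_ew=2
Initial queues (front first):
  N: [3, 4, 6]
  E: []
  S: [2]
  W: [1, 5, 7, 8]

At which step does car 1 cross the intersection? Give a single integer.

Step 1 [NS]: N:car3-GO,E:wait,S:car2-GO,W:wait | queues: N=2 E=0 S=0 W=4
Step 2 [NS]: N:car4-GO,E:wait,S:empty,W:wait | queues: N=1 E=0 S=0 W=4
Step 3 [EW]: N:wait,E:empty,S:wait,W:car1-GO | queues: N=1 E=0 S=0 W=3
Step 4 [EW]: N:wait,E:empty,S:wait,W:car5-GO | queues: N=1 E=0 S=0 W=2
Step 5 [NS]: N:car6-GO,E:wait,S:empty,W:wait | queues: N=0 E=0 S=0 W=2
Step 6 [NS]: N:empty,E:wait,S:empty,W:wait | queues: N=0 E=0 S=0 W=2
Step 7 [EW]: N:wait,E:empty,S:wait,W:car7-GO | queues: N=0 E=0 S=0 W=1
Step 8 [EW]: N:wait,E:empty,S:wait,W:car8-GO | queues: N=0 E=0 S=0 W=0
Car 1 crosses at step 3

3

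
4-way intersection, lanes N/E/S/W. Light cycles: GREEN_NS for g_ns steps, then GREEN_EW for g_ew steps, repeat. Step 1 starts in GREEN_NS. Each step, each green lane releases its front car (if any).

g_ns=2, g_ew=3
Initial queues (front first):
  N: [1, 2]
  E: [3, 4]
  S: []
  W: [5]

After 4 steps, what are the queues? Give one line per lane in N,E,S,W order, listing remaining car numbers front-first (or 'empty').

Step 1 [NS]: N:car1-GO,E:wait,S:empty,W:wait | queues: N=1 E=2 S=0 W=1
Step 2 [NS]: N:car2-GO,E:wait,S:empty,W:wait | queues: N=0 E=2 S=0 W=1
Step 3 [EW]: N:wait,E:car3-GO,S:wait,W:car5-GO | queues: N=0 E=1 S=0 W=0
Step 4 [EW]: N:wait,E:car4-GO,S:wait,W:empty | queues: N=0 E=0 S=0 W=0

N: empty
E: empty
S: empty
W: empty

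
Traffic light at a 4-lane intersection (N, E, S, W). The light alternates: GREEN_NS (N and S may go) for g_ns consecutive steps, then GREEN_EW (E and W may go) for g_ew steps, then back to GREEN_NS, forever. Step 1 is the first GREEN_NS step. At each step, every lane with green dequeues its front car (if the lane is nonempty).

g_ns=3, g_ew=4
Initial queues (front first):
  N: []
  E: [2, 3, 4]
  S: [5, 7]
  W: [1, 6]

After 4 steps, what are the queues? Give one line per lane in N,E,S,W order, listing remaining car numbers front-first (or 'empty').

Step 1 [NS]: N:empty,E:wait,S:car5-GO,W:wait | queues: N=0 E=3 S=1 W=2
Step 2 [NS]: N:empty,E:wait,S:car7-GO,W:wait | queues: N=0 E=3 S=0 W=2
Step 3 [NS]: N:empty,E:wait,S:empty,W:wait | queues: N=0 E=3 S=0 W=2
Step 4 [EW]: N:wait,E:car2-GO,S:wait,W:car1-GO | queues: N=0 E=2 S=0 W=1

N: empty
E: 3 4
S: empty
W: 6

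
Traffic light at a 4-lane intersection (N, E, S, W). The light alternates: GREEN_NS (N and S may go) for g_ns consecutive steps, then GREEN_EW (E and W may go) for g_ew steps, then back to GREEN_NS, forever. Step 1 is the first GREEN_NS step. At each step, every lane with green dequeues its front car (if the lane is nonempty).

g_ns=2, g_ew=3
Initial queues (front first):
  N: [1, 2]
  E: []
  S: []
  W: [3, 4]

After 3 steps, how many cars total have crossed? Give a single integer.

Answer: 3

Derivation:
Step 1 [NS]: N:car1-GO,E:wait,S:empty,W:wait | queues: N=1 E=0 S=0 W=2
Step 2 [NS]: N:car2-GO,E:wait,S:empty,W:wait | queues: N=0 E=0 S=0 W=2
Step 3 [EW]: N:wait,E:empty,S:wait,W:car3-GO | queues: N=0 E=0 S=0 W=1
Cars crossed by step 3: 3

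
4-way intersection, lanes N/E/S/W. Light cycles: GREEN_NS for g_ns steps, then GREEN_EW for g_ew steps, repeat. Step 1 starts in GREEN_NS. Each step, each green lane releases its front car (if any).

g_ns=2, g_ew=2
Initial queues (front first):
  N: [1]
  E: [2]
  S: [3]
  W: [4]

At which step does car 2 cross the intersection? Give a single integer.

Step 1 [NS]: N:car1-GO,E:wait,S:car3-GO,W:wait | queues: N=0 E=1 S=0 W=1
Step 2 [NS]: N:empty,E:wait,S:empty,W:wait | queues: N=0 E=1 S=0 W=1
Step 3 [EW]: N:wait,E:car2-GO,S:wait,W:car4-GO | queues: N=0 E=0 S=0 W=0
Car 2 crosses at step 3

3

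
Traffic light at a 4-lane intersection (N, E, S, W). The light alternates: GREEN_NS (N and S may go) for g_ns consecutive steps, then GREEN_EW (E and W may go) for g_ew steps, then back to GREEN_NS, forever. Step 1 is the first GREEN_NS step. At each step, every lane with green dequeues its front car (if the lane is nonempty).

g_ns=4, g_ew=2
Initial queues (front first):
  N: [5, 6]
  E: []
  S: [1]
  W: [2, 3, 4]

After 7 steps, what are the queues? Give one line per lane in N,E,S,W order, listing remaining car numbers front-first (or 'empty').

Step 1 [NS]: N:car5-GO,E:wait,S:car1-GO,W:wait | queues: N=1 E=0 S=0 W=3
Step 2 [NS]: N:car6-GO,E:wait,S:empty,W:wait | queues: N=0 E=0 S=0 W=3
Step 3 [NS]: N:empty,E:wait,S:empty,W:wait | queues: N=0 E=0 S=0 W=3
Step 4 [NS]: N:empty,E:wait,S:empty,W:wait | queues: N=0 E=0 S=0 W=3
Step 5 [EW]: N:wait,E:empty,S:wait,W:car2-GO | queues: N=0 E=0 S=0 W=2
Step 6 [EW]: N:wait,E:empty,S:wait,W:car3-GO | queues: N=0 E=0 S=0 W=1
Step 7 [NS]: N:empty,E:wait,S:empty,W:wait | queues: N=0 E=0 S=0 W=1

N: empty
E: empty
S: empty
W: 4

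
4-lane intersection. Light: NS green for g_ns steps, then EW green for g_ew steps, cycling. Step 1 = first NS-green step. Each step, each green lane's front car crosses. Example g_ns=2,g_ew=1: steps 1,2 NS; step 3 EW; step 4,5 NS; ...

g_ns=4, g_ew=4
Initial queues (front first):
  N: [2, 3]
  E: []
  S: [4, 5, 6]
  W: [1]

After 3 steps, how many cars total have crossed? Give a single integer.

Answer: 5

Derivation:
Step 1 [NS]: N:car2-GO,E:wait,S:car4-GO,W:wait | queues: N=1 E=0 S=2 W=1
Step 2 [NS]: N:car3-GO,E:wait,S:car5-GO,W:wait | queues: N=0 E=0 S=1 W=1
Step 3 [NS]: N:empty,E:wait,S:car6-GO,W:wait | queues: N=0 E=0 S=0 W=1
Cars crossed by step 3: 5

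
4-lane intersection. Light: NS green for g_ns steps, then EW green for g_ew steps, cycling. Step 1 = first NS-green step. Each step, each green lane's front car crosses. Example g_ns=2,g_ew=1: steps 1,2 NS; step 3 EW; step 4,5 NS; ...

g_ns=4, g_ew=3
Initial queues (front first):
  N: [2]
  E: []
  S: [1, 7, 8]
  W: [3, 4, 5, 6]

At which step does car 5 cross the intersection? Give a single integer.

Step 1 [NS]: N:car2-GO,E:wait,S:car1-GO,W:wait | queues: N=0 E=0 S=2 W=4
Step 2 [NS]: N:empty,E:wait,S:car7-GO,W:wait | queues: N=0 E=0 S=1 W=4
Step 3 [NS]: N:empty,E:wait,S:car8-GO,W:wait | queues: N=0 E=0 S=0 W=4
Step 4 [NS]: N:empty,E:wait,S:empty,W:wait | queues: N=0 E=0 S=0 W=4
Step 5 [EW]: N:wait,E:empty,S:wait,W:car3-GO | queues: N=0 E=0 S=0 W=3
Step 6 [EW]: N:wait,E:empty,S:wait,W:car4-GO | queues: N=0 E=0 S=0 W=2
Step 7 [EW]: N:wait,E:empty,S:wait,W:car5-GO | queues: N=0 E=0 S=0 W=1
Step 8 [NS]: N:empty,E:wait,S:empty,W:wait | queues: N=0 E=0 S=0 W=1
Step 9 [NS]: N:empty,E:wait,S:empty,W:wait | queues: N=0 E=0 S=0 W=1
Step 10 [NS]: N:empty,E:wait,S:empty,W:wait | queues: N=0 E=0 S=0 W=1
Step 11 [NS]: N:empty,E:wait,S:empty,W:wait | queues: N=0 E=0 S=0 W=1
Step 12 [EW]: N:wait,E:empty,S:wait,W:car6-GO | queues: N=0 E=0 S=0 W=0
Car 5 crosses at step 7

7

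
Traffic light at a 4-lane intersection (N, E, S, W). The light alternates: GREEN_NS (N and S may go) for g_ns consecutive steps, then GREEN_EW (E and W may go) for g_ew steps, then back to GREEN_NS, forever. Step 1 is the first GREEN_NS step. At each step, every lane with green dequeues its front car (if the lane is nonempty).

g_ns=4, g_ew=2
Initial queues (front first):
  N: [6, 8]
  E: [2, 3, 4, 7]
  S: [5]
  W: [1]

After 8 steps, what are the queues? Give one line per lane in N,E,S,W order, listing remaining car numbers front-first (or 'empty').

Step 1 [NS]: N:car6-GO,E:wait,S:car5-GO,W:wait | queues: N=1 E=4 S=0 W=1
Step 2 [NS]: N:car8-GO,E:wait,S:empty,W:wait | queues: N=0 E=4 S=0 W=1
Step 3 [NS]: N:empty,E:wait,S:empty,W:wait | queues: N=0 E=4 S=0 W=1
Step 4 [NS]: N:empty,E:wait,S:empty,W:wait | queues: N=0 E=4 S=0 W=1
Step 5 [EW]: N:wait,E:car2-GO,S:wait,W:car1-GO | queues: N=0 E=3 S=0 W=0
Step 6 [EW]: N:wait,E:car3-GO,S:wait,W:empty | queues: N=0 E=2 S=0 W=0
Step 7 [NS]: N:empty,E:wait,S:empty,W:wait | queues: N=0 E=2 S=0 W=0
Step 8 [NS]: N:empty,E:wait,S:empty,W:wait | queues: N=0 E=2 S=0 W=0

N: empty
E: 4 7
S: empty
W: empty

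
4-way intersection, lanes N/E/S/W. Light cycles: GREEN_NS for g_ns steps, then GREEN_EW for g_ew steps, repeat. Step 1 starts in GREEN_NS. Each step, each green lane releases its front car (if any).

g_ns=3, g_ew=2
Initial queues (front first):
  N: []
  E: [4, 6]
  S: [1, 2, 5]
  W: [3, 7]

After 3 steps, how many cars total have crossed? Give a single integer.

Answer: 3

Derivation:
Step 1 [NS]: N:empty,E:wait,S:car1-GO,W:wait | queues: N=0 E=2 S=2 W=2
Step 2 [NS]: N:empty,E:wait,S:car2-GO,W:wait | queues: N=0 E=2 S=1 W=2
Step 3 [NS]: N:empty,E:wait,S:car5-GO,W:wait | queues: N=0 E=2 S=0 W=2
Cars crossed by step 3: 3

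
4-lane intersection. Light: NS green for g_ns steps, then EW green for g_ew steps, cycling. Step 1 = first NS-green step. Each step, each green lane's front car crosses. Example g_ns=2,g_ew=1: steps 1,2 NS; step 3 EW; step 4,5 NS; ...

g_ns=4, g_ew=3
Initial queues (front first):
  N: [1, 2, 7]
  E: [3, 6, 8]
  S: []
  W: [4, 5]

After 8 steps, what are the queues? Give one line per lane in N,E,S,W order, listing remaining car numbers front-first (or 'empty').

Step 1 [NS]: N:car1-GO,E:wait,S:empty,W:wait | queues: N=2 E=3 S=0 W=2
Step 2 [NS]: N:car2-GO,E:wait,S:empty,W:wait | queues: N=1 E=3 S=0 W=2
Step 3 [NS]: N:car7-GO,E:wait,S:empty,W:wait | queues: N=0 E=3 S=0 W=2
Step 4 [NS]: N:empty,E:wait,S:empty,W:wait | queues: N=0 E=3 S=0 W=2
Step 5 [EW]: N:wait,E:car3-GO,S:wait,W:car4-GO | queues: N=0 E=2 S=0 W=1
Step 6 [EW]: N:wait,E:car6-GO,S:wait,W:car5-GO | queues: N=0 E=1 S=0 W=0
Step 7 [EW]: N:wait,E:car8-GO,S:wait,W:empty | queues: N=0 E=0 S=0 W=0

N: empty
E: empty
S: empty
W: empty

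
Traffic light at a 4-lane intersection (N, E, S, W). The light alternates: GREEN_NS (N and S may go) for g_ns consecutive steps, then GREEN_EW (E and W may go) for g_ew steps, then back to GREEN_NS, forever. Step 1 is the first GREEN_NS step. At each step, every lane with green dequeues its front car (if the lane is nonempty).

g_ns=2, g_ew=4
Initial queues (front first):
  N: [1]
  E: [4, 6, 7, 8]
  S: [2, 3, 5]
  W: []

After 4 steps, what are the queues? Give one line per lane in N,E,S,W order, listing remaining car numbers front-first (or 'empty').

Step 1 [NS]: N:car1-GO,E:wait,S:car2-GO,W:wait | queues: N=0 E=4 S=2 W=0
Step 2 [NS]: N:empty,E:wait,S:car3-GO,W:wait | queues: N=0 E=4 S=1 W=0
Step 3 [EW]: N:wait,E:car4-GO,S:wait,W:empty | queues: N=0 E=3 S=1 W=0
Step 4 [EW]: N:wait,E:car6-GO,S:wait,W:empty | queues: N=0 E=2 S=1 W=0

N: empty
E: 7 8
S: 5
W: empty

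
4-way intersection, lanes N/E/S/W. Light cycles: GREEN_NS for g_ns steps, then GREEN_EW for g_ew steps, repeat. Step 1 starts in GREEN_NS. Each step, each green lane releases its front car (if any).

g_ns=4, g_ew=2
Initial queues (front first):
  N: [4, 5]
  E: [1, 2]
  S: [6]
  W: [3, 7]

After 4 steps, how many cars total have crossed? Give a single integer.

Answer: 3

Derivation:
Step 1 [NS]: N:car4-GO,E:wait,S:car6-GO,W:wait | queues: N=1 E=2 S=0 W=2
Step 2 [NS]: N:car5-GO,E:wait,S:empty,W:wait | queues: N=0 E=2 S=0 W=2
Step 3 [NS]: N:empty,E:wait,S:empty,W:wait | queues: N=0 E=2 S=0 W=2
Step 4 [NS]: N:empty,E:wait,S:empty,W:wait | queues: N=0 E=2 S=0 W=2
Cars crossed by step 4: 3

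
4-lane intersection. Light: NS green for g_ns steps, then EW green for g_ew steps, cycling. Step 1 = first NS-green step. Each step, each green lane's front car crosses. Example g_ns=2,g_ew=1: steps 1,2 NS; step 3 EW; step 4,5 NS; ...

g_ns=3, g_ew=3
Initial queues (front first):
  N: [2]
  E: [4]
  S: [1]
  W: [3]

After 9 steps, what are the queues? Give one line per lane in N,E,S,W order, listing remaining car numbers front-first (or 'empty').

Step 1 [NS]: N:car2-GO,E:wait,S:car1-GO,W:wait | queues: N=0 E=1 S=0 W=1
Step 2 [NS]: N:empty,E:wait,S:empty,W:wait | queues: N=0 E=1 S=0 W=1
Step 3 [NS]: N:empty,E:wait,S:empty,W:wait | queues: N=0 E=1 S=0 W=1
Step 4 [EW]: N:wait,E:car4-GO,S:wait,W:car3-GO | queues: N=0 E=0 S=0 W=0

N: empty
E: empty
S: empty
W: empty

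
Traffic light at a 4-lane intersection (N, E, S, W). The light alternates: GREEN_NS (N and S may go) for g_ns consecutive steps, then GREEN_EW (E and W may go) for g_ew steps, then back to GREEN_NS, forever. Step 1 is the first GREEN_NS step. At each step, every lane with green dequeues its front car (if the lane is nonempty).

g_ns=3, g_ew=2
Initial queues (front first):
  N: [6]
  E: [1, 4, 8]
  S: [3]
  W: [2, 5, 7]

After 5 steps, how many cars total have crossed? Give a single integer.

Step 1 [NS]: N:car6-GO,E:wait,S:car3-GO,W:wait | queues: N=0 E=3 S=0 W=3
Step 2 [NS]: N:empty,E:wait,S:empty,W:wait | queues: N=0 E=3 S=0 W=3
Step 3 [NS]: N:empty,E:wait,S:empty,W:wait | queues: N=0 E=3 S=0 W=3
Step 4 [EW]: N:wait,E:car1-GO,S:wait,W:car2-GO | queues: N=0 E=2 S=0 W=2
Step 5 [EW]: N:wait,E:car4-GO,S:wait,W:car5-GO | queues: N=0 E=1 S=0 W=1
Cars crossed by step 5: 6

Answer: 6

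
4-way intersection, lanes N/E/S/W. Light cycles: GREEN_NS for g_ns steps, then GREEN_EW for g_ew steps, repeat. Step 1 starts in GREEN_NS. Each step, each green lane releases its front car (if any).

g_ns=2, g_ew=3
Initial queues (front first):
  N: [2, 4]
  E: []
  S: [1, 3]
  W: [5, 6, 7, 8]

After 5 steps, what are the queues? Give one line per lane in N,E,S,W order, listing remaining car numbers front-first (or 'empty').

Step 1 [NS]: N:car2-GO,E:wait,S:car1-GO,W:wait | queues: N=1 E=0 S=1 W=4
Step 2 [NS]: N:car4-GO,E:wait,S:car3-GO,W:wait | queues: N=0 E=0 S=0 W=4
Step 3 [EW]: N:wait,E:empty,S:wait,W:car5-GO | queues: N=0 E=0 S=0 W=3
Step 4 [EW]: N:wait,E:empty,S:wait,W:car6-GO | queues: N=0 E=0 S=0 W=2
Step 5 [EW]: N:wait,E:empty,S:wait,W:car7-GO | queues: N=0 E=0 S=0 W=1

N: empty
E: empty
S: empty
W: 8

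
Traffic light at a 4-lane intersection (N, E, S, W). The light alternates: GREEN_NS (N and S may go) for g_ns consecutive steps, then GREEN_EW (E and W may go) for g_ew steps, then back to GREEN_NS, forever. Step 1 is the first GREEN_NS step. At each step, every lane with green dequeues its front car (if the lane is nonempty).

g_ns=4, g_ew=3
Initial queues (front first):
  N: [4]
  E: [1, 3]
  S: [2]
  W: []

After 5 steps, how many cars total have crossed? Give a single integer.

Step 1 [NS]: N:car4-GO,E:wait,S:car2-GO,W:wait | queues: N=0 E=2 S=0 W=0
Step 2 [NS]: N:empty,E:wait,S:empty,W:wait | queues: N=0 E=2 S=0 W=0
Step 3 [NS]: N:empty,E:wait,S:empty,W:wait | queues: N=0 E=2 S=0 W=0
Step 4 [NS]: N:empty,E:wait,S:empty,W:wait | queues: N=0 E=2 S=0 W=0
Step 5 [EW]: N:wait,E:car1-GO,S:wait,W:empty | queues: N=0 E=1 S=0 W=0
Cars crossed by step 5: 3

Answer: 3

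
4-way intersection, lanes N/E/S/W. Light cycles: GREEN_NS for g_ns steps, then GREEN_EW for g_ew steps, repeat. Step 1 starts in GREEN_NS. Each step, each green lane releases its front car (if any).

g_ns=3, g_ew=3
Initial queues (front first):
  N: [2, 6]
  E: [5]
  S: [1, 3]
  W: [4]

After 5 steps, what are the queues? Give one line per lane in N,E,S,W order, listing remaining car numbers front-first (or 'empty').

Step 1 [NS]: N:car2-GO,E:wait,S:car1-GO,W:wait | queues: N=1 E=1 S=1 W=1
Step 2 [NS]: N:car6-GO,E:wait,S:car3-GO,W:wait | queues: N=0 E=1 S=0 W=1
Step 3 [NS]: N:empty,E:wait,S:empty,W:wait | queues: N=0 E=1 S=0 W=1
Step 4 [EW]: N:wait,E:car5-GO,S:wait,W:car4-GO | queues: N=0 E=0 S=0 W=0

N: empty
E: empty
S: empty
W: empty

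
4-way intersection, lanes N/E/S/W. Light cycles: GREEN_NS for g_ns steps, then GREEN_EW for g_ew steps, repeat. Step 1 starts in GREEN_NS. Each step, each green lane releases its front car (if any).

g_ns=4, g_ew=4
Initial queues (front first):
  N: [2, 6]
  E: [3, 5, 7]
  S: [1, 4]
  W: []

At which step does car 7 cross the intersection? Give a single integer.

Step 1 [NS]: N:car2-GO,E:wait,S:car1-GO,W:wait | queues: N=1 E=3 S=1 W=0
Step 2 [NS]: N:car6-GO,E:wait,S:car4-GO,W:wait | queues: N=0 E=3 S=0 W=0
Step 3 [NS]: N:empty,E:wait,S:empty,W:wait | queues: N=0 E=3 S=0 W=0
Step 4 [NS]: N:empty,E:wait,S:empty,W:wait | queues: N=0 E=3 S=0 W=0
Step 5 [EW]: N:wait,E:car3-GO,S:wait,W:empty | queues: N=0 E=2 S=0 W=0
Step 6 [EW]: N:wait,E:car5-GO,S:wait,W:empty | queues: N=0 E=1 S=0 W=0
Step 7 [EW]: N:wait,E:car7-GO,S:wait,W:empty | queues: N=0 E=0 S=0 W=0
Car 7 crosses at step 7

7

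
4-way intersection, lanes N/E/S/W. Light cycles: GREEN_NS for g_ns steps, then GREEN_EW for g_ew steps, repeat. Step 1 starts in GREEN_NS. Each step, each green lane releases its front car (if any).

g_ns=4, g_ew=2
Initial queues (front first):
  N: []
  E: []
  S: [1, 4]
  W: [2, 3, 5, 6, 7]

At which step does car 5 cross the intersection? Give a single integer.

Step 1 [NS]: N:empty,E:wait,S:car1-GO,W:wait | queues: N=0 E=0 S=1 W=5
Step 2 [NS]: N:empty,E:wait,S:car4-GO,W:wait | queues: N=0 E=0 S=0 W=5
Step 3 [NS]: N:empty,E:wait,S:empty,W:wait | queues: N=0 E=0 S=0 W=5
Step 4 [NS]: N:empty,E:wait,S:empty,W:wait | queues: N=0 E=0 S=0 W=5
Step 5 [EW]: N:wait,E:empty,S:wait,W:car2-GO | queues: N=0 E=0 S=0 W=4
Step 6 [EW]: N:wait,E:empty,S:wait,W:car3-GO | queues: N=0 E=0 S=0 W=3
Step 7 [NS]: N:empty,E:wait,S:empty,W:wait | queues: N=0 E=0 S=0 W=3
Step 8 [NS]: N:empty,E:wait,S:empty,W:wait | queues: N=0 E=0 S=0 W=3
Step 9 [NS]: N:empty,E:wait,S:empty,W:wait | queues: N=0 E=0 S=0 W=3
Step 10 [NS]: N:empty,E:wait,S:empty,W:wait | queues: N=0 E=0 S=0 W=3
Step 11 [EW]: N:wait,E:empty,S:wait,W:car5-GO | queues: N=0 E=0 S=0 W=2
Step 12 [EW]: N:wait,E:empty,S:wait,W:car6-GO | queues: N=0 E=0 S=0 W=1
Step 13 [NS]: N:empty,E:wait,S:empty,W:wait | queues: N=0 E=0 S=0 W=1
Step 14 [NS]: N:empty,E:wait,S:empty,W:wait | queues: N=0 E=0 S=0 W=1
Step 15 [NS]: N:empty,E:wait,S:empty,W:wait | queues: N=0 E=0 S=0 W=1
Step 16 [NS]: N:empty,E:wait,S:empty,W:wait | queues: N=0 E=0 S=0 W=1
Step 17 [EW]: N:wait,E:empty,S:wait,W:car7-GO | queues: N=0 E=0 S=0 W=0
Car 5 crosses at step 11

11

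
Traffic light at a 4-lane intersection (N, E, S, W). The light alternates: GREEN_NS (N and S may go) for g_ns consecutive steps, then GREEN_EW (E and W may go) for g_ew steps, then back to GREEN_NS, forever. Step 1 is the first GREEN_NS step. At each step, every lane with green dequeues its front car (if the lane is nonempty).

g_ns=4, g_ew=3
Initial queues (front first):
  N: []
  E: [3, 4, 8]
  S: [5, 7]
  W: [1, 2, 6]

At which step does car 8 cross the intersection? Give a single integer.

Step 1 [NS]: N:empty,E:wait,S:car5-GO,W:wait | queues: N=0 E=3 S=1 W=3
Step 2 [NS]: N:empty,E:wait,S:car7-GO,W:wait | queues: N=0 E=3 S=0 W=3
Step 3 [NS]: N:empty,E:wait,S:empty,W:wait | queues: N=0 E=3 S=0 W=3
Step 4 [NS]: N:empty,E:wait,S:empty,W:wait | queues: N=0 E=3 S=0 W=3
Step 5 [EW]: N:wait,E:car3-GO,S:wait,W:car1-GO | queues: N=0 E=2 S=0 W=2
Step 6 [EW]: N:wait,E:car4-GO,S:wait,W:car2-GO | queues: N=0 E=1 S=0 W=1
Step 7 [EW]: N:wait,E:car8-GO,S:wait,W:car6-GO | queues: N=0 E=0 S=0 W=0
Car 8 crosses at step 7

7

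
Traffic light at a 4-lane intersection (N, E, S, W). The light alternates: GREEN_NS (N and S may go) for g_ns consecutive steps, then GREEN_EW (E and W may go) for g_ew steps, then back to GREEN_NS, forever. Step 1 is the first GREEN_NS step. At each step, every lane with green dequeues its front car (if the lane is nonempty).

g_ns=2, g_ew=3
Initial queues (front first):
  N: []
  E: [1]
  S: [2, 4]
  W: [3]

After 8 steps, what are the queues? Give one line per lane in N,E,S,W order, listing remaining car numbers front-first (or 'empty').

Step 1 [NS]: N:empty,E:wait,S:car2-GO,W:wait | queues: N=0 E=1 S=1 W=1
Step 2 [NS]: N:empty,E:wait,S:car4-GO,W:wait | queues: N=0 E=1 S=0 W=1
Step 3 [EW]: N:wait,E:car1-GO,S:wait,W:car3-GO | queues: N=0 E=0 S=0 W=0

N: empty
E: empty
S: empty
W: empty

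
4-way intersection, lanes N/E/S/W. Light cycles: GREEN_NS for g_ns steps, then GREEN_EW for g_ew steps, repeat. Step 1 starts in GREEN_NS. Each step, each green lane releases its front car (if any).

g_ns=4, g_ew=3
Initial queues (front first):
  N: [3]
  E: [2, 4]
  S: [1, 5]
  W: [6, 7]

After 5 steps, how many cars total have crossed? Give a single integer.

Answer: 5

Derivation:
Step 1 [NS]: N:car3-GO,E:wait,S:car1-GO,W:wait | queues: N=0 E=2 S=1 W=2
Step 2 [NS]: N:empty,E:wait,S:car5-GO,W:wait | queues: N=0 E=2 S=0 W=2
Step 3 [NS]: N:empty,E:wait,S:empty,W:wait | queues: N=0 E=2 S=0 W=2
Step 4 [NS]: N:empty,E:wait,S:empty,W:wait | queues: N=0 E=2 S=0 W=2
Step 5 [EW]: N:wait,E:car2-GO,S:wait,W:car6-GO | queues: N=0 E=1 S=0 W=1
Cars crossed by step 5: 5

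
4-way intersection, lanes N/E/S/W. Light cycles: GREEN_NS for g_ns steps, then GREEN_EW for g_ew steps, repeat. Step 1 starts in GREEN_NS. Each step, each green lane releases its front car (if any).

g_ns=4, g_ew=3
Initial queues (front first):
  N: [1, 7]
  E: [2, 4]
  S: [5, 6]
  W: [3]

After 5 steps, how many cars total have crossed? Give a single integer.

Step 1 [NS]: N:car1-GO,E:wait,S:car5-GO,W:wait | queues: N=1 E=2 S=1 W=1
Step 2 [NS]: N:car7-GO,E:wait,S:car6-GO,W:wait | queues: N=0 E=2 S=0 W=1
Step 3 [NS]: N:empty,E:wait,S:empty,W:wait | queues: N=0 E=2 S=0 W=1
Step 4 [NS]: N:empty,E:wait,S:empty,W:wait | queues: N=0 E=2 S=0 W=1
Step 5 [EW]: N:wait,E:car2-GO,S:wait,W:car3-GO | queues: N=0 E=1 S=0 W=0
Cars crossed by step 5: 6

Answer: 6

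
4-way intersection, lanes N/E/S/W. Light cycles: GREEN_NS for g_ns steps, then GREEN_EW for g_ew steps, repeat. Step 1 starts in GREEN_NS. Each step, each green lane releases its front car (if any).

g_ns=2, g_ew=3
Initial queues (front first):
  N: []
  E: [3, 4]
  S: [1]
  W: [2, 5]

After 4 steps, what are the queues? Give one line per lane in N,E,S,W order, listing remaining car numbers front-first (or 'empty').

Step 1 [NS]: N:empty,E:wait,S:car1-GO,W:wait | queues: N=0 E=2 S=0 W=2
Step 2 [NS]: N:empty,E:wait,S:empty,W:wait | queues: N=0 E=2 S=0 W=2
Step 3 [EW]: N:wait,E:car3-GO,S:wait,W:car2-GO | queues: N=0 E=1 S=0 W=1
Step 4 [EW]: N:wait,E:car4-GO,S:wait,W:car5-GO | queues: N=0 E=0 S=0 W=0

N: empty
E: empty
S: empty
W: empty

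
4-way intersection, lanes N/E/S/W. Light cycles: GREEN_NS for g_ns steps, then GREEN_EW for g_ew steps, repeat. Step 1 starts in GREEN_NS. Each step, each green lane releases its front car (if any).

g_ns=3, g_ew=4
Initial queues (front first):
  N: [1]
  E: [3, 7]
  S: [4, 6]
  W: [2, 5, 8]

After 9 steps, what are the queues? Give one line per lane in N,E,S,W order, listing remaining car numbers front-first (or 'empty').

Step 1 [NS]: N:car1-GO,E:wait,S:car4-GO,W:wait | queues: N=0 E=2 S=1 W=3
Step 2 [NS]: N:empty,E:wait,S:car6-GO,W:wait | queues: N=0 E=2 S=0 W=3
Step 3 [NS]: N:empty,E:wait,S:empty,W:wait | queues: N=0 E=2 S=0 W=3
Step 4 [EW]: N:wait,E:car3-GO,S:wait,W:car2-GO | queues: N=0 E=1 S=0 W=2
Step 5 [EW]: N:wait,E:car7-GO,S:wait,W:car5-GO | queues: N=0 E=0 S=0 W=1
Step 6 [EW]: N:wait,E:empty,S:wait,W:car8-GO | queues: N=0 E=0 S=0 W=0

N: empty
E: empty
S: empty
W: empty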